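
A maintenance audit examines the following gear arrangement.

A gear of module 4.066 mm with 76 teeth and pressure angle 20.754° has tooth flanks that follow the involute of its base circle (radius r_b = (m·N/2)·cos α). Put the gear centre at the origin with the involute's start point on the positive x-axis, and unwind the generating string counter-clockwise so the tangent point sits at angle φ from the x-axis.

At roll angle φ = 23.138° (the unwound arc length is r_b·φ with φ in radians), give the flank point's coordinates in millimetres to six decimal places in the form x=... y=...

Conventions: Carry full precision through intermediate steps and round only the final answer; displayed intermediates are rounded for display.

x=155.787276 y=3.120348

recognized (one wheel, involute flank): single-mesh tooth geometry, m = 4.066, N = 76
pitch radius r_p = m·N/2 = 4.066·76/2 = 154.508000
base radius r_b = r_p·cos α = 154.508000·cos 20.754° = 144.482049
roll angle φ = 23.138° = 0.40383428 rad
x = r_b·(cos φ + φ·sin φ) = 155.787276
y = r_b·(sin φ − φ·cos φ) = 3.120348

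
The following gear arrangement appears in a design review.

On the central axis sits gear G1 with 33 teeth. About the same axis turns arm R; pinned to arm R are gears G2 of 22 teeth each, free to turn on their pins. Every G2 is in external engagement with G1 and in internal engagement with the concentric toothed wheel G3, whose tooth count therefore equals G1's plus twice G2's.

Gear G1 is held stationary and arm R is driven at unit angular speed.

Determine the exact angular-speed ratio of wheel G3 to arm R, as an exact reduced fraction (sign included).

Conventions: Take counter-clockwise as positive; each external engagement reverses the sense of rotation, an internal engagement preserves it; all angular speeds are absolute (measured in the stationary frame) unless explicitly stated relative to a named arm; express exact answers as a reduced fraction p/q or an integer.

10/7

topology: planetary set — G1 33T / G2 22T / G3 77T, arm = carrier (Willis)
ring teeth: 33 + 2·22 = 77
33(ω_sun−ω_arm) = −77(ω_ring−ω_arm),  ω_sun = 0, ω_arm = 1
ω_ring = 1 − (33/77)(0−1) = 10/7
ω_out/ω_in = 10/7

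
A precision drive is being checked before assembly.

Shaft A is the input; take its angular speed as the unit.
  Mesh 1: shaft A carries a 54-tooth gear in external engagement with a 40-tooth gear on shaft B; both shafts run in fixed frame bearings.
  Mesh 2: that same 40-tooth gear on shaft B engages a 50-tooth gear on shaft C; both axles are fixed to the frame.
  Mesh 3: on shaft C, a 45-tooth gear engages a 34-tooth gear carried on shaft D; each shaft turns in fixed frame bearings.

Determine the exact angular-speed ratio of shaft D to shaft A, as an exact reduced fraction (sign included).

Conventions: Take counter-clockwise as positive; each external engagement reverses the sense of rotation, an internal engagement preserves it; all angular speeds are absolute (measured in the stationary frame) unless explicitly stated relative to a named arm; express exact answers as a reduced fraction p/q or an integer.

class = fixed-axis compound train [3 meshes; 3 ratios multiply, 3 sense flips]
mesh 1 [54T→40T]: running ratio 27/20, sense −
mesh 2 [40T→50T]: running ratio 27/25, sense +
mesh 3 [45T→34T]: running ratio 243/170, sense −
ω_out/ω_in = -243/170

-243/170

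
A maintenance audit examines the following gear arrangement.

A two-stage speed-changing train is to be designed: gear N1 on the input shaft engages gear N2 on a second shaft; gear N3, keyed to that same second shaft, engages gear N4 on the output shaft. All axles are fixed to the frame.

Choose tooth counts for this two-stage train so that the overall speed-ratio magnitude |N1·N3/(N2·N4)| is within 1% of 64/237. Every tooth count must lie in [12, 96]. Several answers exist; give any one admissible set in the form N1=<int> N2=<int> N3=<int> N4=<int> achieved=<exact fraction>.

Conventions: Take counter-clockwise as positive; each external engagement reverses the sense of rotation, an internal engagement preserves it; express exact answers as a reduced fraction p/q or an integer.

N1=16 N2=12 N3=16 N4=79 achieved=64/237

topology: fixed-axis compound train — 2 stages, target 64/237
target = 64/237 in lowest terms: an exact hit needs N1·N3 = k·64 and N2·N4 = k·237 for one integer k, every count in [12, 96]; additionally prefer no 1:1 stage (N1 ≠ N2, N3 ≠ N4)
k = 1…3: no 1:1-free in-range split of k·64 and k·237 into factor pairs; take k = 4
k = 4: N1·N3 = 256 = 16·16, N2·N4 = 948 = 12·79
achieved = 16·16/(12·79) = 64/237; |achieved − target| = 0 ≤ 16/5925 ✓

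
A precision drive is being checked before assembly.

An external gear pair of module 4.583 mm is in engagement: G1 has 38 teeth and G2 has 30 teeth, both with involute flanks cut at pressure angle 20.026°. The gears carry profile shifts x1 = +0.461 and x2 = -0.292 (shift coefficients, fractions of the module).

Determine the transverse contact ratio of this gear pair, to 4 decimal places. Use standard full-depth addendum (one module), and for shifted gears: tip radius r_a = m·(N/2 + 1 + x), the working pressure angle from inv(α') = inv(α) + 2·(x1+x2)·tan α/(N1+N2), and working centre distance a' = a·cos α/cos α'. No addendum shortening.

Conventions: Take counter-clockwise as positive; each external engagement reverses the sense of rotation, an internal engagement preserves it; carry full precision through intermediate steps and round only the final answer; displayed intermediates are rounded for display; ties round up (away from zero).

recognized (one external pair, fixed centres): single-mesh tooth geometry, m = 4.583, N1 = 38, N2 = 30
base radii: r_b1 = 81.812091, r_b2 = 64.588493
tip radii: r_a1 = 93.772763, r_a2 = 71.989764
inv(α') = inv(20.026°) + 2·(+0.461-0.292)·tan α/(38+30) = 0.01677628  ⇒  α' = 20.77631°
a' = a·cos α / cos α' = 155.8220·cos 20.026°/cos 20.77631° = 156.582780
action lengths: √(r_a1²−r_b1²) = 45.826988, √(r_a2²−r_b2²) = 31.793910
base pitch p_b = π·m·cos α = 13.527382
CR = (45.826988 + 31.793910 − 156.582780·sin 20.77631°)/13.527382 = 1.632082
contact ratio ≈ 1.6321

1.6321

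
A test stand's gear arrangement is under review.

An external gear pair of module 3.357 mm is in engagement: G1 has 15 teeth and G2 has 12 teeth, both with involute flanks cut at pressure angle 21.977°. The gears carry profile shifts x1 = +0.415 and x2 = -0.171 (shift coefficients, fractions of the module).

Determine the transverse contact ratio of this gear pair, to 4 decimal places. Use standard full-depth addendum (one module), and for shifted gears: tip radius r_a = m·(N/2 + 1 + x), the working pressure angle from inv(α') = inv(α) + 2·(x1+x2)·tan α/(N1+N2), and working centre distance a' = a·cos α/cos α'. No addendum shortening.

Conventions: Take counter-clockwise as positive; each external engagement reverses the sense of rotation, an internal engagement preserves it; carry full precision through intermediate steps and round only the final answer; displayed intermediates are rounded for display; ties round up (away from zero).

1.3363

topology: single-mesh involute geometry — m = 3.357, 15T/12T pair
base radii: r_b1 = 23.347956, r_b2 = 18.678365
tip radii: r_a1 = 29.927655, r_a2 = 22.924953
inv(α') = inv(21.977°) + 2·(+0.415-0.171)·tan α/(15+12) = 0.02728230  ⇒  α' = 24.26622°
a' = a·cos α / cos α' = 45.3195·cos 21.977°/cos 24.26622° = 46.099399
action lengths: √(r_a1²−r_b1²) = 18.722647, √(r_a2²−r_b2²) = 13.291808
base pitch p_b = π·m·cos α = 9.779969
CR = (18.722647 + 13.291808 − 46.099399·sin 24.26622°)/9.779969 = 1.336269
contact ratio ≈ 1.3363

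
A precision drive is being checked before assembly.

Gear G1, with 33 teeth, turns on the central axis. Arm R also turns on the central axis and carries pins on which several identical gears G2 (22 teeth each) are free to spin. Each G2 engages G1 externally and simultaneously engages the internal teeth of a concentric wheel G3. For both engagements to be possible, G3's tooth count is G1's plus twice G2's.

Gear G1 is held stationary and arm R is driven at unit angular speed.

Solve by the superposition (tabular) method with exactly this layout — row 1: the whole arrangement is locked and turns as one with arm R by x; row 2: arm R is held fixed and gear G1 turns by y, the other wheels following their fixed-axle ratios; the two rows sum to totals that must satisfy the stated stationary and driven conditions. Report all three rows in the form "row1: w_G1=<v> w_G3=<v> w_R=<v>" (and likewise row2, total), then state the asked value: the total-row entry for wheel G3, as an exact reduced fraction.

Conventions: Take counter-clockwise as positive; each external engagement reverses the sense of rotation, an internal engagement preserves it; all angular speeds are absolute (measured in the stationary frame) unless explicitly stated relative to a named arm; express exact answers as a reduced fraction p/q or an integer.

class = planetary set [G3 = 33+2·22 = 77; Willis about the carrier]
superposition row 1 [locked train]: every member turns x
superposition row 2 [arm held]: sun y, ring −(33/77)·y, arm 0
boundary: total ω_sun = x + y = 0 and total ω_arm = x = 1  ⇒  y = -1, x = 1
row 2 ring = −(33/77)·(-1) = 3/7
totals (row 1 + row 2): sun 1 + (-1) = 0, ring 1 + 3/7 = 10/7, arm 1 + 0 = 1
asked cell (total, ring) = 10/7

row1: w_G1=1 w_G3=1 w_R=1
row2: w_G1=-1 w_G3=3/7 w_R=0
total: w_G1=0 w_G3=10/7 w_R=1
asked value: 10/7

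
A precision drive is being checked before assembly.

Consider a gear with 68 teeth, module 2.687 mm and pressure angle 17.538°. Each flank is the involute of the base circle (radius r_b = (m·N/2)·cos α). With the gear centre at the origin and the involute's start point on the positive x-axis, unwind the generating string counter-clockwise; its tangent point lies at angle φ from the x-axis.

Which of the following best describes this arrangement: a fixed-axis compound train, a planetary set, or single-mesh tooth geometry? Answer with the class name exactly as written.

class = single-mesh tooth geometry [base-circle involute, m = 2.687, 68T]
classification: single-mesh tooth geometry

single-mesh tooth geometry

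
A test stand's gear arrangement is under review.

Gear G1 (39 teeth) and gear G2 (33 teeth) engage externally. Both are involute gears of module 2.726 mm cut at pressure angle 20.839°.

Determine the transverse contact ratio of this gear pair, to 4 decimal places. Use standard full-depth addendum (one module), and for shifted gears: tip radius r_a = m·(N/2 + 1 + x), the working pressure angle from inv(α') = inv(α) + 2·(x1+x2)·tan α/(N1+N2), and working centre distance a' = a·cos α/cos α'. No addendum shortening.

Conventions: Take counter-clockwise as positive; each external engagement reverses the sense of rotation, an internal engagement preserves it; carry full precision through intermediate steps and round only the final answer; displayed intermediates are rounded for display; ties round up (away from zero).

1.6533

class = single-mesh tooth geometry [involute pair 39T × 33T, m = 2.726]
base radii: r_b1 = 49.679668, r_b2 = 42.036642
tip radii: r_a1 = 55.883000, r_a2 = 47.705000
no profile shift: α' = α, a' = a
action lengths: √(r_a1²−r_b1²) = 25.589847, √(r_a2²−r_b2²) = 22.554107
base pitch p_b = π·m·cos α = 8.003758
CR = (25.589847 + 22.554107 − 98.136000·sin 20.83900°)/8.003758 = 1.653316
contact ratio ≈ 1.6533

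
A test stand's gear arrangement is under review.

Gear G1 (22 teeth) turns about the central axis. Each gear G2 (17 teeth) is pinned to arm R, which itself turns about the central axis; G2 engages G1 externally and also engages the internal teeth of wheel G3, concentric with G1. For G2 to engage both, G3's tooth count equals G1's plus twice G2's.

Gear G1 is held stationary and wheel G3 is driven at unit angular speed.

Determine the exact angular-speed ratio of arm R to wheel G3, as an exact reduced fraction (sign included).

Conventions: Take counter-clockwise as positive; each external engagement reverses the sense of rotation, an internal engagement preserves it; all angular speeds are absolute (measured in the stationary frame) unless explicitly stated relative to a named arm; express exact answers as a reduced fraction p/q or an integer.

recognized (axles ride arm R): planetary set, 22/17/56 teeth
ring teeth: 22 + 2·17 = 56
22(ω_sun−ω_arm) = −56(ω_ring−ω_arm),  ω_sun = 0, ω_ring = 1
22(0−ω_arm) = −56(1−ω_arm)  ⇒  78·ω_arm = 56  ⇒  ω_arm = 28/39
ω_out/ω_in = 28/39

28/39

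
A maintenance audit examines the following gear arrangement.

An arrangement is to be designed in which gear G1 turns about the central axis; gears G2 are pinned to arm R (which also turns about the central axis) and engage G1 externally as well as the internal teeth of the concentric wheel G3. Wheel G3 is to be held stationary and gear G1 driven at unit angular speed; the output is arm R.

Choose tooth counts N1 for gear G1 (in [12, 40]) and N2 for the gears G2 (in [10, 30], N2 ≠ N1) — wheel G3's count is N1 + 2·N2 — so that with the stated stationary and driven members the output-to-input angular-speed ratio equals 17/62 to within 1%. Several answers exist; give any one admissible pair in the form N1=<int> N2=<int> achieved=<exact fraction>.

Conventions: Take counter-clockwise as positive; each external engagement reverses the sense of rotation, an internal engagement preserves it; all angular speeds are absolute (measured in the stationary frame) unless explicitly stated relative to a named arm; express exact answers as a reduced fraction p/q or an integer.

N1=17 N2=14 achieved=17/62

planetary set to be sized for 17/62 (Willis relation)
Willis with ω_ring = 0: ω_arm/ω_sun = N1/(N1+N3); set equal to 17/62  ⇒  N3/N1 = 1/(17/62) − 1 = 45/17
N3 = N1 + 2·N2  ⇒  N2/N1 = (N3/N1 − 1)/2 = (45/17 − 1)/2 = 14/17
smallest multiple with N1 ≥ 12 and N2 ≥ 10: k = 1  ⇒  N1 = 1·17 = 17, N2 = 1·14 = 14 (N1 ≤ 40, N2 ≤ 30, N2 ≠ N1 ✓), N3 = 17 + 2·14 = 45
check: N1/(N1+N3) with N1 = 17, N3 = 45 gives 17/62; |achieved − target| = 0 ≤ 17/6200 ✓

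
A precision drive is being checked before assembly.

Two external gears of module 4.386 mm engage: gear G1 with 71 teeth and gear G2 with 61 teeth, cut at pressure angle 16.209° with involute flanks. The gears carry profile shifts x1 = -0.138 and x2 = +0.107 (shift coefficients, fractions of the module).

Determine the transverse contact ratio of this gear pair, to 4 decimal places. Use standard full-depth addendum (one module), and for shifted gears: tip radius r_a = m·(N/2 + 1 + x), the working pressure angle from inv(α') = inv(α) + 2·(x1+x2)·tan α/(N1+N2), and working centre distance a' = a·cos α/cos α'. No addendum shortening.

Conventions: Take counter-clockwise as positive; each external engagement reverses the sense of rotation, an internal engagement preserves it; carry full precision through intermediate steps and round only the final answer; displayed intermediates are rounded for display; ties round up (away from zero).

class = single-mesh tooth geometry [involute pair 71T × 61T, m = 4.386]
base radii: r_b1 = 149.513782, r_b2 = 128.455503
tip radii: r_a1 = 159.483732, r_a2 = 138.628302
inv(α') = inv(16.209°) + 2·(-0.138+0.107)·tan α/(71+61) = 0.00766024  ⇒  α' = 16.11586°
a' = a·cos α / cos α' = 289.4760·cos 16.209°/cos 16.11586° = 289.339653
action lengths: √(r_a1²−r_b1²) = 55.503961, √(r_a2²−r_b2²) = 52.124752
base pitch p_b = π·m·cos α = 13.231307
CR = (55.503961 + 52.124752 − 289.339653·sin 16.11586°)/13.231307 = 2.064319
contact ratio ≈ 2.0643

2.0643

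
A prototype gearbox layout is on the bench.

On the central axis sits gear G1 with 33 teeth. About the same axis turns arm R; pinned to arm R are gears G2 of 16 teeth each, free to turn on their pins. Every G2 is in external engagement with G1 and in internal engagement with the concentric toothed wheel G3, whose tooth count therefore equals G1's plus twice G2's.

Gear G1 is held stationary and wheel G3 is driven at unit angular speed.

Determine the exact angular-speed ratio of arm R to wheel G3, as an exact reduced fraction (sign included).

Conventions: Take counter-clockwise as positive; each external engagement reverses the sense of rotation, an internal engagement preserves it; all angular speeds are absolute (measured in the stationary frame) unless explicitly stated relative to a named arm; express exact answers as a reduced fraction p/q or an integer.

65/98

recognized (axles ride arm R): planetary set, 33/16/65 teeth
ring teeth: 33 + 2·16 = 65
33(ω_sun−ω_arm) = −65(ω_ring−ω_arm),  ω_sun = 0, ω_ring = 1
33(0−ω_arm) = −65(1−ω_arm)  ⇒  98·ω_arm = 65  ⇒  ω_arm = 65/98
ω_out/ω_in = 65/98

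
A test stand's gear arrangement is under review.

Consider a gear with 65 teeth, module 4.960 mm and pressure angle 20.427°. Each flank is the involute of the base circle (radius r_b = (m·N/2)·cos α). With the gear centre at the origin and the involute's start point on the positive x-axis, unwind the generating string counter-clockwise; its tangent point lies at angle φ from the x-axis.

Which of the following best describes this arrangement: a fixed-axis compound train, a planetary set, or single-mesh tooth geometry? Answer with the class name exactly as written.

recognized (one wheel, involute flank): single-mesh tooth geometry, m = 4.960, N = 65
classification: single-mesh tooth geometry

single-mesh tooth geometry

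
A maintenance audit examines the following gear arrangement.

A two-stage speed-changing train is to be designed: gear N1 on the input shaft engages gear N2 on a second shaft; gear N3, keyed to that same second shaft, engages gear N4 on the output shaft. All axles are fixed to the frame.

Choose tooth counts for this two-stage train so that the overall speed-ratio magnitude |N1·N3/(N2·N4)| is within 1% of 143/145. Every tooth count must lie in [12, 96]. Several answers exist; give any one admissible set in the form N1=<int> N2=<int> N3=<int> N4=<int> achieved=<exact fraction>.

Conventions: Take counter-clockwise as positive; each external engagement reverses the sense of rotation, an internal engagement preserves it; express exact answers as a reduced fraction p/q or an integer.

topology: fixed-axis compound train — 2 stages, target 143/145
target = 143/145 in lowest terms: an exact hit needs N1·N3 = k·143 and N2·N4 = k·145 for one integer k, every count in [12, 96]; additionally prefer no 1:1 stage (N1 ≠ N2, N3 ≠ N4)
k = 1…2: no 1:1-free in-range split of k·143 and k·145 into factor pairs; take k = 3
k = 3: N1·N3 = 429 = 13·33, N2·N4 = 435 = 15·29
achieved = 13·33/(15·29) = 143/145; |achieved − target| = 0 ≤ 143/14500 ✓

N1=13 N2=15 N3=33 N4=29 achieved=143/145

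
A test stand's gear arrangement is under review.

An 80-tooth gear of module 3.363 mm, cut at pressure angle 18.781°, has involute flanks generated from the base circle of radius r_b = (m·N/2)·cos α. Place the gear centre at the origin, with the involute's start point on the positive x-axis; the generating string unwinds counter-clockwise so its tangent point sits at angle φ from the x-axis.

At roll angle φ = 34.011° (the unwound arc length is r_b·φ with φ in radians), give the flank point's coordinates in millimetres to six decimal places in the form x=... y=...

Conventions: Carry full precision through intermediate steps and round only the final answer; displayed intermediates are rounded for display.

single-mesh involute tooth geometry (80T wheel at module 3.363)
pitch radius r_p = m·N/2 = 3.363·80/2 = 134.520000
base radius r_b = r_p·cos α = 134.520000·cos 18.781° = 127.357627
roll angle φ = 34.011° = 0.59360393 rad
x = r_b·(cos φ + φ·sin φ) = 147.857592
y = r_b·(sin φ − φ·cos φ) = 8.570637

x=147.857592 y=8.570637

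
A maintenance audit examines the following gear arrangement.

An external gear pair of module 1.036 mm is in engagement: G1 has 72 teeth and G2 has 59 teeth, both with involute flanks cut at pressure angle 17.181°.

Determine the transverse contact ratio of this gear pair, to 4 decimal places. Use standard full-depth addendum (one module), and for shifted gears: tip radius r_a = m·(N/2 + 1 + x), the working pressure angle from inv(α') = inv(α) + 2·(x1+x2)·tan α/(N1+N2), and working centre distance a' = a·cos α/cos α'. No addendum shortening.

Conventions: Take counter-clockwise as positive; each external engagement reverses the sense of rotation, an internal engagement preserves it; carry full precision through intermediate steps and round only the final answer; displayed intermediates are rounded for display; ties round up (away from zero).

single-mesh involute tooth geometry (72T engaging 59T at module 1.036)
base radii: r_b1 = 35.631717, r_b2 = 29.198213
tip radii: r_a1 = 38.332000, r_a2 = 31.598000
no profile shift: α' = α, a' = a
action lengths: √(r_a1²−r_b1²) = 14.132337, √(r_a2²−r_b2²) = 12.078824
base pitch p_b = π·m·cos α = 3.109454
CR = (14.132337 + 12.078824 − 67.858000·sin 17.18100°)/3.109454 = 1.983146
contact ratio ≈ 1.9831

1.9831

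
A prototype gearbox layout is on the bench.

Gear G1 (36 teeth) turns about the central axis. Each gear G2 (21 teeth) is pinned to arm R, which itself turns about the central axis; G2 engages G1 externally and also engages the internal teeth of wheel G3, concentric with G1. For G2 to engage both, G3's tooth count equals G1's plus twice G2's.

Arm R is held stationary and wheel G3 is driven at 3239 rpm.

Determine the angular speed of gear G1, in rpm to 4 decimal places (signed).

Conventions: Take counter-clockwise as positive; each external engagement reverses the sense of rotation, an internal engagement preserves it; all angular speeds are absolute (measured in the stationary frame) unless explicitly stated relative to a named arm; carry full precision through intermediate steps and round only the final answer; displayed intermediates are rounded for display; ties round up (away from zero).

-7017.8333 rpm

topology: planetary set — G1 36T / G2 21T / G3 78T, arm = carrier (Willis)
normalise by the input: solve with ω_ring = 1, then scale by 3239 rpm
ring teeth: 36 + 2·21 = 78
36(ω_sun−ω_arm) = −78(ω_ring−ω_arm),  ω_arm = 0, ω_ring = 1
ω_sun = 0 − (78/36)(1−0) = -13/6
scale: ω_sun = -13/6 × 3239 rpm = -7017.8333 rpm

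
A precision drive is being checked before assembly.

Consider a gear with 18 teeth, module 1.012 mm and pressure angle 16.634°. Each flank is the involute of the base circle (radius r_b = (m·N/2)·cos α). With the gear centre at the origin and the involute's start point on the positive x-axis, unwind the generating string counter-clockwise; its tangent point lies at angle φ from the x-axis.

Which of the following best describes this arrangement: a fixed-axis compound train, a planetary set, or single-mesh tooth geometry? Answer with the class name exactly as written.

single-mesh tooth geometry

recognized (one wheel, involute flank): single-mesh tooth geometry, m = 1.012, N = 18
classification: single-mesh tooth geometry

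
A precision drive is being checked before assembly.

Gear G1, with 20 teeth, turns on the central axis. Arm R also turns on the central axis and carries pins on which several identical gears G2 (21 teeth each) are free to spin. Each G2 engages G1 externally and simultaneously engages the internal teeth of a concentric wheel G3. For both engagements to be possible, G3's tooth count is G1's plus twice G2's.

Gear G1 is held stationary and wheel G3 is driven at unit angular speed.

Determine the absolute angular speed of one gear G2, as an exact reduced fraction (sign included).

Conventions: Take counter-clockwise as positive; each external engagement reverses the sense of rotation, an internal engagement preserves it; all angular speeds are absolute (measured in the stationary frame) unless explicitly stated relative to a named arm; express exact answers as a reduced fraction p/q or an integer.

31/21

class = planetary set [G3 = 20+2·21 = 62; Willis about the carrier]
ring teeth: 20 + 2·21 = 62
20(ω_sun−ω_arm) = −62(ω_ring−ω_arm),  ω_sun = 0, ω_ring = 1
20(0−ω_arm) = −62(1−ω_arm)  ⇒  82·ω_arm = 62  ⇒  ω_arm = 31/41
sun–planet mesh: 20·(0−31/41) = −21·(ω_p−ω_arm)  ⇒  ω_p−ω_arm = 620/861
ω_p = 31/41 + 620/861 = 31/21
exact speed ratio = 31/21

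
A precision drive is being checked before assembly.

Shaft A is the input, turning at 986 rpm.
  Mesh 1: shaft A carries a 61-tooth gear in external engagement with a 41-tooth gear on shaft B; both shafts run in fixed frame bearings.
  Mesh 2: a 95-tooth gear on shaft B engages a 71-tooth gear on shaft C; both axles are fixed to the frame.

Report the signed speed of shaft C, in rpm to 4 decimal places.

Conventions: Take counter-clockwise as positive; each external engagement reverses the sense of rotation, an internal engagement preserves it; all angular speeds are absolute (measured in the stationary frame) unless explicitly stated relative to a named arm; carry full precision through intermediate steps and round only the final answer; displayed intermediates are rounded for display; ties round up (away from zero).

2-mesh fixed-axis compound train (all bearings frame-fixed)
mesh 1 [61T→41T]: ω = 986.0000×61/41 = 1466.9756 rpm, sense flips to −
mesh 2 [95T→71T]: ω = 1466.9756×95/71 = 1962.8547 rpm, sense flips to +
signed output speed = +1962.8547 rpm

+1962.8547 rpm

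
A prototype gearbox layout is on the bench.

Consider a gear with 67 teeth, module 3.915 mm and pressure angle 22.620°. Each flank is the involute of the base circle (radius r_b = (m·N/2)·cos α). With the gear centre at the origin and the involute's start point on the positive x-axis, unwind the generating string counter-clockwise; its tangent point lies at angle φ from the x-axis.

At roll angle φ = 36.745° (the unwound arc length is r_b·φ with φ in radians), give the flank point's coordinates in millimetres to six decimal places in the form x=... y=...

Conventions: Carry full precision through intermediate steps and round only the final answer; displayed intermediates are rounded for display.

topology: single-mesh involute geometry — m = 3.915, N = 67
pitch radius r_p = m·N/2 = 3.915·67/2 = 131.152500
base radius r_b = r_p·cos α = 131.152500·cos 22.620° = 121.063727
roll angle φ = 36.745° = 0.64132123 rad
x = r_b·(cos φ + φ·sin φ) = 143.458029
y = r_b·(sin φ − φ·cos φ) = 10.212949

x=143.458029 y=10.212949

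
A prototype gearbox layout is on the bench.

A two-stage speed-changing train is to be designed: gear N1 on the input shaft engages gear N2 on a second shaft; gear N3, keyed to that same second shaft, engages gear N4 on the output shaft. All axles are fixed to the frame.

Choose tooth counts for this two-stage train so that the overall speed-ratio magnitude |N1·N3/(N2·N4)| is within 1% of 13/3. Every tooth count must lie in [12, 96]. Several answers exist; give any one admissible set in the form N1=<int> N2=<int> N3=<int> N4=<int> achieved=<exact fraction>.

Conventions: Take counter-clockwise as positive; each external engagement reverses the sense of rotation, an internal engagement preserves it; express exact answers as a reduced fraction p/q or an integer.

N1=13 N2=12 N3=48 N4=12 achieved=13/3

2-stage fixed-axis compound train for ratio 13/3
target = 13/3 in lowest terms: an exact hit needs N1·N3 = k·13 and N2·N4 = k·3 for one integer k, every count in [12, 96]; additionally prefer no 1:1 stage (N1 ≠ N2, N3 ≠ N4)
k = 1…47: no 1:1-free in-range split of k·13 and k·3 into factor pairs; take k = 48
k = 48: N1·N3 = 624 = 13·48, N2·N4 = 144 = 12·12
achieved = 13·48/(12·12) = 13/3; |achieved − target| = 0 ≤ 13/300 ✓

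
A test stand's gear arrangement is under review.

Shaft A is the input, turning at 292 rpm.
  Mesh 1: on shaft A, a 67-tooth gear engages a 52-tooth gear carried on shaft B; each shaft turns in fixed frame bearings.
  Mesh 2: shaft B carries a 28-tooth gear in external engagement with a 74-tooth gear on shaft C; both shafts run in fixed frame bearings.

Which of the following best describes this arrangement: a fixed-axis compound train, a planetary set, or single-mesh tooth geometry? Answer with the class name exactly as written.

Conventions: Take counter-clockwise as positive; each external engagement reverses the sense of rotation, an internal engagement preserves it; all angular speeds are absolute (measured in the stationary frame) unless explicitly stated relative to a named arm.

fixed-axis compound train

class = fixed-axis compound train [2 meshes; 2 ratios multiply, 2 sense flips]
classification: fixed-axis compound train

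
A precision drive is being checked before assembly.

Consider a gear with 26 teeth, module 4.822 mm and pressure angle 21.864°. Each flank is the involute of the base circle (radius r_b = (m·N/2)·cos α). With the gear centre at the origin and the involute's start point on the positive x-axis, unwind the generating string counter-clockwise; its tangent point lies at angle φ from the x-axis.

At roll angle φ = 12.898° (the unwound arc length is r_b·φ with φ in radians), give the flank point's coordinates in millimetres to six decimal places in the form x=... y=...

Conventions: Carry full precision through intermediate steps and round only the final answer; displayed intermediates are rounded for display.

x=59.632480 y=0.220104

class = single-mesh tooth geometry [base-circle involute, m = 4.822, 26T]
pitch radius r_p = m·N/2 = 4.822·26/2 = 62.686000
base radius r_b = r_p·cos α = 62.686000·cos 21.864° = 58.177023
roll angle φ = 12.898° = 0.22511257 rad
x = r_b·(cos φ + φ·sin φ) = 59.632480
y = r_b·(sin φ − φ·cos φ) = 0.220104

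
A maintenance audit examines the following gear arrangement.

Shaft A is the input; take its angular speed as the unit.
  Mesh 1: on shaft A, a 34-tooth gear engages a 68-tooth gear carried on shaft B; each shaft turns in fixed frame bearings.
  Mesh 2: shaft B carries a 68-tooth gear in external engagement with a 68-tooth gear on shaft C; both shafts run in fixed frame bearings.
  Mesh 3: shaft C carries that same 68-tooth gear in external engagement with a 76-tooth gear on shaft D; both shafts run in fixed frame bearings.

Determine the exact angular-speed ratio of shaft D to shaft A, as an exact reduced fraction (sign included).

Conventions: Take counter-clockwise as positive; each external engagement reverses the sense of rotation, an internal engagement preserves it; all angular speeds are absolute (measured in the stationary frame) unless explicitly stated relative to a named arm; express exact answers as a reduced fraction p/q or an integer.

class = fixed-axis compound train [3 meshes; 3 ratios multiply, 3 sense flips]
mesh 1 [34T→68T]: running ratio 1/2, sense −
mesh 2 [68T→68T]: running ratio 1/2, sense +
mesh 3 [68T→76T]: running ratio 17/38, sense −
ω_out/ω_in = -17/38

-17/38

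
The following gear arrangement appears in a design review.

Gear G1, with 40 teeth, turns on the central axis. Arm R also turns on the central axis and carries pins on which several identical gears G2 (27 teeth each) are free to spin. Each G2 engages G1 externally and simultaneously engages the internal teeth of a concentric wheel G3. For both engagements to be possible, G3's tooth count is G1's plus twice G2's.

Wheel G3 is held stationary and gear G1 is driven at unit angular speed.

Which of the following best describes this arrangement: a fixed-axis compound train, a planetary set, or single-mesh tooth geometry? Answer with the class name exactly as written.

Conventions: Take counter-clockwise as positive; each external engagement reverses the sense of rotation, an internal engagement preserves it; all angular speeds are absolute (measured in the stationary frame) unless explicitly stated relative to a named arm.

class = planetary set [G3 = 40+2·27 = 94; Willis about the carrier]
classification: planetary set

planetary set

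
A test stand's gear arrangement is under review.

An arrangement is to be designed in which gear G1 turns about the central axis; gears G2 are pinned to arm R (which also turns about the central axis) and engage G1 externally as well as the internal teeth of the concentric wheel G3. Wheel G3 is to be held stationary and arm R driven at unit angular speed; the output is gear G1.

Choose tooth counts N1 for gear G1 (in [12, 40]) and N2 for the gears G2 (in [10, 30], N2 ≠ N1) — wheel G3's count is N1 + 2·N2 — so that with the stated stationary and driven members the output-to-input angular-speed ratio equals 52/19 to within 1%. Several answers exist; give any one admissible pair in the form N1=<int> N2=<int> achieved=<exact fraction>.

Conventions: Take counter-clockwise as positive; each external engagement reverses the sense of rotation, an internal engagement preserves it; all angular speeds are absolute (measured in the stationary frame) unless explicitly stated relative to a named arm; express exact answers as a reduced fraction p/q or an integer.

topology: planetary set — design target 52/19, arm = carrier (Willis)
Willis with ω_ring = 0: ω_sun/ω_arm = (N1+N3)/N1; set equal to 52/19  ⇒  N3/N1 = 52/19 − 1 = 33/19
N3 = N1 + 2·N2  ⇒  N2/N1 = (N3/N1 − 1)/2 = (33/19 − 1)/2 = 7/19
smallest multiple with N1 ≥ 12 and N2 ≥ 10: k = 2  ⇒  N1 = 2·19 = 38, N2 = 2·7 = 14 (N1 ≤ 40, N2 ≤ 30, N2 ≠ N1 ✓), N3 = 38 + 2·14 = 66
check: (N1+N3)/N1 with N1 = 38, N3 = 66 gives 52/19; |achieved − target| = 0 ≤ 13/475 ✓

N1=38 N2=14 achieved=52/19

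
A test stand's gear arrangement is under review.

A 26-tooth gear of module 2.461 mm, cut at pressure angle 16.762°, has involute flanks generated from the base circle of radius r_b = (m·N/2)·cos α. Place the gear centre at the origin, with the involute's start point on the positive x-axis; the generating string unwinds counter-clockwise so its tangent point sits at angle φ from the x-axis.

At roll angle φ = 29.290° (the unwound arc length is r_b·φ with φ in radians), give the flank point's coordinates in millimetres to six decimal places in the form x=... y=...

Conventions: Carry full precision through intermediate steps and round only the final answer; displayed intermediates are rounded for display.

single-mesh involute tooth geometry (26T wheel at module 2.461)
pitch radius r_p = m·N/2 = 2.461·26/2 = 31.993000
base radius r_b = r_p·cos α = 31.993000·cos 16.762° = 30.633649
roll angle φ = 29.290° = 0.51120694 rad
x = r_b·(cos φ + φ·sin φ) = 34.378691
y = r_b·(sin φ − φ·cos φ) = 1.328848

x=34.378691 y=1.328848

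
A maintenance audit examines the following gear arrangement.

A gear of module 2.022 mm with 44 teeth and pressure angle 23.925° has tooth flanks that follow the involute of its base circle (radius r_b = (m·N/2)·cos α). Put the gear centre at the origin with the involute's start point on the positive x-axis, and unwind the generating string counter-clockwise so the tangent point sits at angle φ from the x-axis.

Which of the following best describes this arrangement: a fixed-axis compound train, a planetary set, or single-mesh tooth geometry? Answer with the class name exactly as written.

class = single-mesh tooth geometry [base-circle involute, m = 2.022, 44T]
classification: single-mesh tooth geometry

single-mesh tooth geometry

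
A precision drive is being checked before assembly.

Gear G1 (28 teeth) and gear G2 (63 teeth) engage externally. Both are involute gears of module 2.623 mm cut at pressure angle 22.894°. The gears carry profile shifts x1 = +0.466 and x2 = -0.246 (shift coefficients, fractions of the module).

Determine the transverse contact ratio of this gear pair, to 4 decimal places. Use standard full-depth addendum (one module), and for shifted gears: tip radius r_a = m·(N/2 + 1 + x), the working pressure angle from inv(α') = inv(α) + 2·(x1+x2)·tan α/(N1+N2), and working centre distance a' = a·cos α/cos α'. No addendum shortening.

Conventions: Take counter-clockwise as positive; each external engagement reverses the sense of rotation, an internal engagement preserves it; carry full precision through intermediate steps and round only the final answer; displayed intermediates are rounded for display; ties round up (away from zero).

single-mesh involute tooth geometry (28T engaging 63T at module 2.623)
base radii: r_b1 = 33.829267, r_b2 = 76.115850
tip radii: r_a1 = 40.567318, r_a2 = 84.602242
inv(α') = inv(22.894°) + 2·(+0.466-0.246)·tan α/(28+63) = 0.02475932  ⇒  α' = 23.53005°
a' = a·cos α / cos α' = 119.3465·cos 22.894°/cos 23.53005° = 119.916042
action lengths: √(r_a1²−r_b1²) = 22.389462, √(r_a2²−r_b2²) = 36.931243
base pitch p_b = π·m·cos α = 7.591270
CR = (22.389462 + 36.931243 − 119.916042·sin 23.53005°)/7.591270 = 1.507866
contact ratio ≈ 1.5079

1.5079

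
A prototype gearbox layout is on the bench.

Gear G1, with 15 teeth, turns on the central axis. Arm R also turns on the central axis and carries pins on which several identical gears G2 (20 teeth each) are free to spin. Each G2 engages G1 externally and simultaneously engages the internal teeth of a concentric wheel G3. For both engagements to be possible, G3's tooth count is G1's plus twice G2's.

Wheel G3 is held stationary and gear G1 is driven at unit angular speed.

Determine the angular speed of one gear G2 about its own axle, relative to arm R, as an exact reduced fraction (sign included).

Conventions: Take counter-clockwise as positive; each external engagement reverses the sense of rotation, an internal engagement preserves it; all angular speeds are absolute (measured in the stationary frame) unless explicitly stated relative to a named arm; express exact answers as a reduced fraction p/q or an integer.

recognized (axles ride arm R): planetary set, 15/20/55 teeth
ring teeth: 15 + 2·20 = 55
15(ω_sun−ω_arm) = −55(ω_ring−ω_arm),  ω_ring = 0, ω_sun = 1
15(1−ω_arm) = −55(0−ω_arm)  ⇒  70·ω_arm = 15  ⇒  ω_arm = 3/14
sun–planet mesh: 15·(1−3/14) = −20·(ω_p−ω_arm)  ⇒  ω_p−ω_arm = -33/56
exact speed ratio = -33/56

-33/56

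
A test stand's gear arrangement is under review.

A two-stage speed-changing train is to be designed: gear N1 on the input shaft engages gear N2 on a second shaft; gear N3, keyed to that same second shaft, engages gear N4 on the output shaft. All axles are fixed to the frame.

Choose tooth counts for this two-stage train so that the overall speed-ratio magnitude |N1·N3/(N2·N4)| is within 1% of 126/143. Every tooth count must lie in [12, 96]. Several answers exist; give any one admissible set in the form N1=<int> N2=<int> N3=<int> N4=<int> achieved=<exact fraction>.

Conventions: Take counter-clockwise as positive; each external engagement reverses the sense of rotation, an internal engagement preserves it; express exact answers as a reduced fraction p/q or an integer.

N1=12 N2=13 N3=21 N4=22 achieved=126/143

class = fixed-axis compound train [2-stage, 126/143 wanted]
target = 126/143 in lowest terms: an exact hit needs N1·N3 = k·126 and N2·N4 = k·143 for one integer k, every count in [12, 96]; additionally prefer no 1:1 stage (N1 ≠ N2, N3 ≠ N4)
k = 1: no 1:1-free in-range split of k·126 and k·143 into factor pairs; take k = 2
k = 2: N1·N3 = 252 = 12·21, N2·N4 = 286 = 13·22
achieved = 12·21/(13·22) = 126/143; |achieved − target| = 0 ≤ 63/7150 ✓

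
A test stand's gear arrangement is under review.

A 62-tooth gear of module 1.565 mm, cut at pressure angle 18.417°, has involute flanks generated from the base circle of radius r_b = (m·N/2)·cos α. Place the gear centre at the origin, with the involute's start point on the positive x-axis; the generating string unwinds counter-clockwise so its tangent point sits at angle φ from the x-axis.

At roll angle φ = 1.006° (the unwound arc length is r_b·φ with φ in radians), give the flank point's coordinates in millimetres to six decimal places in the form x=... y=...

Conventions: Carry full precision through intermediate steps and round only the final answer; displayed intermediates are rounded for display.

single-mesh involute tooth geometry (62T wheel at module 1.565)
pitch radius r_p = m·N/2 = 1.565·62/2 = 48.515000
base radius r_b = r_p·cos α = 48.515000·cos 18.417° = 46.030174
roll angle φ = 1.006° = 0.01755801 rad
x = r_b·(cos φ + φ·sin φ) = 46.037269
y = r_b·(sin φ − φ·cos φ) = 0.000083

x=46.037269 y=0.000083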